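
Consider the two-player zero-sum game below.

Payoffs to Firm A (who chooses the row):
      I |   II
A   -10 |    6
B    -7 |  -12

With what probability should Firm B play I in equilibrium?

6/7

Row minima are -10 and -12, so Firm A's maximin is -10; column maxima are -7 and 6, so Firm B's minimax is -7. These differ, so the equilibrium is in mixed strategies.
Let Firm B play I with probability q. Firm A is indifferent when −10q + 6(1−q) = −7q − 12(1−q), giving q = 6/7.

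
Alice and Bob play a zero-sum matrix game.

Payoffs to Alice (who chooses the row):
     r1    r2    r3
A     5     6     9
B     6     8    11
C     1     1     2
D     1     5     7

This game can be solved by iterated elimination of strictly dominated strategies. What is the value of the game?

6

Row C is strictly dominated by row A (5>1, 6>1, 9>2); eliminate C.
Row D is strictly dominated by row A (5>1, 6>5, 9>7); eliminate D.
Row A is strictly dominated by row B (6>5, 8>6, 11>9); eliminate A.
Column r2 is strictly dominated by r1 for Bob (6<8); eliminate r2.
Column r3 is strictly dominated by r1 for Bob (6<11); eliminate r3.
Only (B, r1) remains, with payoff 6.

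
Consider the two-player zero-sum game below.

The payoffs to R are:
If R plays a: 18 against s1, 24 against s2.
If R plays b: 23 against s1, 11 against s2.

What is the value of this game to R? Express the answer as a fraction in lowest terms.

Row minima are 18 and 11, so R's maximin is 18; column maxima are 23 and 24, so C's minimax is 23. These differ, so the equilibrium is in mixed strategies.
Let R play a with probability p. C is indifferent when 18p + 23(1−p) = 24p + 11(1−p), giving p = 2/3.
Let C play s1 with probability q. R is indifferent when 18q + 24(1−q) = 23q + 11(1−q), giving q = 13/18.
The value is 18·(13/18) + (24)·(5/18) = 59/3.

59/3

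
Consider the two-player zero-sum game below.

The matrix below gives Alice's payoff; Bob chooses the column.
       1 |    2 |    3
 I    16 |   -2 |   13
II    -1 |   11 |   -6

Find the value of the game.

131/32

Column 1 is strictly dominated by 3 for Bob (it gives Alice more in every row).
The remaining 2×2 game on (I, II) × (2, 3) has no saddle point. Let Alice play I with probability p; indifference gives −2p + 11(1−p) = 13p − 6(1−p), so p = 17/32.
Similarly Bob's optimal q on 2 is 19/32, and the value is -2·(19/32) + (13)·(13/32) = 131/32.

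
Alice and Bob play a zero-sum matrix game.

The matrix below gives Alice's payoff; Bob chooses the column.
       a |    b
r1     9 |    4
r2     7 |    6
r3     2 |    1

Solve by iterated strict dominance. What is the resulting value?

Row r3 is strictly dominated by row r1 (9>2, 4>1); eliminate r3.
Column a is strictly dominated by b for Bob (4<9, 6<7); eliminate a.
Row r1 is strictly dominated by row r2 (6>4); eliminate r1.
Only (r2, b) remains, with payoff 6.

6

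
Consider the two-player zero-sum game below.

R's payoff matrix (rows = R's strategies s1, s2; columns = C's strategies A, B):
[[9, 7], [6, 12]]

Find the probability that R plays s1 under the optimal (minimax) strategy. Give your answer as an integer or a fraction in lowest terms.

Row minima are 7 and 6, so R's maximin is 7; column maxima are 9 and 12, so C's minimax is 9. These differ, so the equilibrium is in mixed strategies.
Let R play s1 with probability p. C is indifferent when 9p + 6(1−p) = 7p + 12(1−p), giving p = 3/4.

3/4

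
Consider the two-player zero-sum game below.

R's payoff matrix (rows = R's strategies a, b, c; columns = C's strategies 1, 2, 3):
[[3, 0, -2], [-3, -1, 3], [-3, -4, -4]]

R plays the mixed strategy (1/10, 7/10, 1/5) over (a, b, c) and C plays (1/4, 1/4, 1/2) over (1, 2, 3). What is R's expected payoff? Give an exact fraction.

-17/40

Against (1/4, 1/4, 1/2), each row's expected payoff is a: -1/4; b: 1/2; c: -15/4.
Taking the (1/10, 7/10, 1/5)-weighted average: (1/10)·(-1/4) + (7/10)·(1/2) + (1/5)·(-15/4) = -17/40.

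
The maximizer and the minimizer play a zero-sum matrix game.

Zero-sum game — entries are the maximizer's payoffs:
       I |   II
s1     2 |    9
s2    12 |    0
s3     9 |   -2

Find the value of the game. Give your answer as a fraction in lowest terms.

108/19

Row s3 is strictly dominated by row s2, so the maximizer never plays it.
The remaining 2×2 game on (s1, s2) × (I, II) has no saddle point. Let the maximizer play s1 with probability p; indifference gives 2p + 12(1−p) = 9p, so p = 12/19.
Similarly the minimizer's optimal q on I is 9/19, and the value is 2·(9/19) + (9)·(10/19) = 108/19.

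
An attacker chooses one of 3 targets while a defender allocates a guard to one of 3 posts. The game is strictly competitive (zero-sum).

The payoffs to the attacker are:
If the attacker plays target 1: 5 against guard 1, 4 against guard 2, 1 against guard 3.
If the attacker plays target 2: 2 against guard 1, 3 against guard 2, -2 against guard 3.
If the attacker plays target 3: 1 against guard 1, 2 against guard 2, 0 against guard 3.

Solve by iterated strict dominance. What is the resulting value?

Row target 3 is strictly dominated by row target 1 (5>1, 4>2, 1>0); eliminate target 3.
Row target 2 is strictly dominated by row target 1 (5>2, 4>3, 1>-2); eliminate target 2.
Column guard 2 is strictly dominated by guard 3 for the defender (1<4); eliminate guard 2.
Column guard 1 is strictly dominated by guard 3 for the defender (1<5); eliminate guard 1.
Only (target 1, guard 3) remains, with payoff 1.

1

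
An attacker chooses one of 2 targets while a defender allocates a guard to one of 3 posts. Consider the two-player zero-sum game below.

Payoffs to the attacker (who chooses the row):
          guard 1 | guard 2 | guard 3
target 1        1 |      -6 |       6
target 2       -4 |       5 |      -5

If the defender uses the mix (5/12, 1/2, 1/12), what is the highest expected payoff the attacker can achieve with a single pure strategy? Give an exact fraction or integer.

target 1: (1)·(5/12) + (-6)·(1/2) + (6)·(1/12) = -25/12.
target 2: (-4)·(5/12) + (5)·(1/2) + (-5)·(1/12) = 5/12.
The best pure response is target 2 with expected payoff 5/12.

5/12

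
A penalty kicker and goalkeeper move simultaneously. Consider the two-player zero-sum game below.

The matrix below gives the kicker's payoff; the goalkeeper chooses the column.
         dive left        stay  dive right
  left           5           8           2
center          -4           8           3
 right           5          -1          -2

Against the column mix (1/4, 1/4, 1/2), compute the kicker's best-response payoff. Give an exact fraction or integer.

17/4

left: (5)·(1/4) + (8)·(1/4) + (2)·(1/2) = 17/4.
center: (-4)·(1/4) + (8)·(1/4) + (3)·(1/2) = 5/2.
right: (5)·(1/4) + (-1)·(1/4) + (-2)·(1/2) = 0.
The best pure response is left with expected payoff 17/4.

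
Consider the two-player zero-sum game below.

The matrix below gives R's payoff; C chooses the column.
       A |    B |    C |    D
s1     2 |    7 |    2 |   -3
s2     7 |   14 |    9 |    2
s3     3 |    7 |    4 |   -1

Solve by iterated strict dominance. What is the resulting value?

2

Column A is strictly dominated by D for C (-3<2, 2<7, -1<3); eliminate A.
Column B is strictly dominated by C for C (2<7, 9<14, 4<7); eliminate B.
Row s3 is strictly dominated by row s2 (9>4, 2>-1); eliminate s3.
Row s1 is strictly dominated by row s2 (9>2, 2>-3); eliminate s1.
Column C is strictly dominated by D for C (2<9); eliminate C.
Only (s2, D) remains, with payoff 2.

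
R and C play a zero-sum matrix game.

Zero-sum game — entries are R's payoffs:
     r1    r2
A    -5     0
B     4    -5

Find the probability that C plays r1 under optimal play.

Row minima are -5 and -5, so R's maximin is -5; column maxima are 4 and 0, so C's minimax is 0. These differ, so the equilibrium is in mixed strategies.
Let C play r1 with probability q. R is indifferent when −5q = 4q − 5(1−q), giving q = 5/14.

5/14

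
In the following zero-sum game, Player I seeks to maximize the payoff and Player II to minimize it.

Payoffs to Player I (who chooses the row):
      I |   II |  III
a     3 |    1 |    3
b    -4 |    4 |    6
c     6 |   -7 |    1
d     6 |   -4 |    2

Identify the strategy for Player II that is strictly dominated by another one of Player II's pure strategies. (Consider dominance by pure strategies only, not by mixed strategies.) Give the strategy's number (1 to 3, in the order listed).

3

Player II prefers columns that give Player I less. Compare III with II: 1 < 3, 4 < 6, -7 < 1, -4 < 2.
So II strictly dominates III for Player II; III is strictly dominated.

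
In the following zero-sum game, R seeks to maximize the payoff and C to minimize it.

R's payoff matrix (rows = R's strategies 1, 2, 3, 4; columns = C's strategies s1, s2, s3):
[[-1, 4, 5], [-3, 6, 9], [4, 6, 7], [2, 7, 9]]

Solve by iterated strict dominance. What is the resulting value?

Column s3 is strictly dominated by s1 for C (-1<5, -3<9, 4<7, 2<9); eliminate s3.
Column s2 is strictly dominated by s1 for C (-1<4, -3<6, 4<6, 2<7); eliminate s2.
Row 2 is strictly dominated by row 1 (-1>-3); eliminate 2.
Row 4 is strictly dominated by row 3 (4>2); eliminate 4.
Row 1 is strictly dominated by row 3 (4>-1); eliminate 1.
Only (3, s1) remains, with payoff 4.

4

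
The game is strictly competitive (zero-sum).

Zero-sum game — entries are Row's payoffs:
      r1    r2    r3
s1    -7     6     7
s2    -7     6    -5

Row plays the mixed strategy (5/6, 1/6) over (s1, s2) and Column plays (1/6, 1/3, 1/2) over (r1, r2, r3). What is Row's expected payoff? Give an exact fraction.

10/3

Against (1/6, 1/3, 1/2), each row's expected payoff is s1: 13/3; s2: -5/3.
Taking the (5/6, 1/6)-weighted average: (5/6)·(13/3) + (1/6)·(-5/3) = 10/3.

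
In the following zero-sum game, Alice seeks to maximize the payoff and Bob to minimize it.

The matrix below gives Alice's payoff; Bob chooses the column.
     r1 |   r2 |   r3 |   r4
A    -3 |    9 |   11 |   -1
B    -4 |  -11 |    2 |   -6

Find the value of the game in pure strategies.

-3

Row minima: -3, -11 → Alice's maximin is -3.
Column maxima: -3, 9, 11, -1 → Bob's minimax is -3.
They coincide at (A, r1), so the value is -3.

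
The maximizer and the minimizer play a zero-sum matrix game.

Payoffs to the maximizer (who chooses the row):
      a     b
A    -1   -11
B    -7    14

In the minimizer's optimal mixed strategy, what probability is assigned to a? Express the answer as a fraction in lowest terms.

25/31

Row minima are -11 and -7, so the maximizer's maximin is -7; column maxima are -1 and 14, so the minimizer's minimax is -1. These differ, so the equilibrium is in mixed strategies.
Let the minimizer play a with probability q. The maximizer is indifferent when −q − 11(1−q) = −7q + 14(1−q), giving q = 25/31.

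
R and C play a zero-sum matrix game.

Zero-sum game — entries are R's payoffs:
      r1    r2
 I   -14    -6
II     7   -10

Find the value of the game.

-182/25

Row minima are -14 and -10, so R's maximin is -10; column maxima are 7 and -6, so C's minimax is -6. These differ, so the equilibrium is in mixed strategies.
Let R play I with probability p. C is indifferent when −14p + 7(1−p) = −6p − 10(1−p), giving p = 17/25.
Let C play r1 with probability q. R is indifferent when −14q − 6(1−q) = 7q − 10(1−q), giving q = 4/25.
The value is -14·(4/25) + (-6)·(21/25) = -182/25.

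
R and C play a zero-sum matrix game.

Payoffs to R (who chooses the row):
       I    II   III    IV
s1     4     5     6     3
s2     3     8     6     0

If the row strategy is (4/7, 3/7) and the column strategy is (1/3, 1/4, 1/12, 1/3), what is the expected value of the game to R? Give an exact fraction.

Against (1/3, 1/4, 1/12, 1/3), each row's expected payoff is s1: 49/12; s2: 7/2.
Taking the (4/7, 3/7)-weighted average: (4/7)·(49/12) + (3/7)·(7/2) = 23/6.

23/6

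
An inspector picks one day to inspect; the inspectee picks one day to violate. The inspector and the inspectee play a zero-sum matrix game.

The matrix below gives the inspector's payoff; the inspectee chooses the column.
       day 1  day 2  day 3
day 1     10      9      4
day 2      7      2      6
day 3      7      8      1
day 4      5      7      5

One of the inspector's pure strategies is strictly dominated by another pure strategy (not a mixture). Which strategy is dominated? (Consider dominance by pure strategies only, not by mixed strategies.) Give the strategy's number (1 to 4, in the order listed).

3

Compare day 3 with day 1: 10 > 7, 9 > 8, 4 > 1.
So day 1 strictly dominates day 3 for the inspector; day 3 is strictly dominated.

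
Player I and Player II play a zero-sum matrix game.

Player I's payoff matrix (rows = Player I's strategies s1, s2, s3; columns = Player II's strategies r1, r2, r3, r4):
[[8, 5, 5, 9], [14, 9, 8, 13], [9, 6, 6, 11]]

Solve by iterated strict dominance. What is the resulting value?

8

Column r4 is strictly dominated by r2 for Player II (5<9, 9<13, 6<11); eliminate r4.
Row s1 is strictly dominated by row s2 (14>8, 9>5, 8>5); eliminate s1.
Row s3 is strictly dominated by row s2 (14>9, 9>6, 8>6); eliminate s3.
Column r2 is strictly dominated by r3 for Player II (8<9); eliminate r2.
Column r1 is strictly dominated by r3 for Player II (8<14); eliminate r1.
Only (s2, r3) remains, with payoff 8.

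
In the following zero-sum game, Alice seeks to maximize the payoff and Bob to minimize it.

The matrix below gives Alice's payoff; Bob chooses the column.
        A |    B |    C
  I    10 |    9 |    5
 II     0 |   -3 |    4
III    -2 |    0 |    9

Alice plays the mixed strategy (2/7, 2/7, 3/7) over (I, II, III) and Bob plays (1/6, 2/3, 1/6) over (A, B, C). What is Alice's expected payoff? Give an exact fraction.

107/42

Against (1/6, 2/3, 1/6), each row's expected payoff is I: 17/2; II: -4/3; III: 7/6.
Taking the (2/7, 2/7, 3/7)-weighted average: (2/7)·(17/2) + (2/7)·(-4/3) + (3/7)·(7/6) = 107/42.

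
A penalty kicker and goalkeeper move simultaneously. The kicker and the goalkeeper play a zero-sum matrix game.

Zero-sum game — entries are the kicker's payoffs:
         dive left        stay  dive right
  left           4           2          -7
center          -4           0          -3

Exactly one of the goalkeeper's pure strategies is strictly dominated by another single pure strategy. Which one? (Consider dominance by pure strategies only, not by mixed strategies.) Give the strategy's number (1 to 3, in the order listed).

The goalkeeper prefers columns that give the kicker less. Compare stay with dive right: -7 < 2, -3 < 0.
So dive right strictly dominates stay for the goalkeeper; stay is strictly dominated.

2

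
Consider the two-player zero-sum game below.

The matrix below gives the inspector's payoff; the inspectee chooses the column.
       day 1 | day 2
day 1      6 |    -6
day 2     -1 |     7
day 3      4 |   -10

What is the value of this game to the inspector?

Row day 3 is strictly dominated by row day 1, so the inspector never plays it.
The remaining 2×2 game on (day 1, day 2) × (day 1, day 2) has no saddle point. Let the inspector play day 1 with probability p; indifference gives 6p − (1−p) = −6p + 7(1−p), so p = 2/5.
Similarly the inspectee's optimal q on day 1 is 13/20, and the value is 6·(13/20) + (-6)·(7/20) = 9/5.

9/5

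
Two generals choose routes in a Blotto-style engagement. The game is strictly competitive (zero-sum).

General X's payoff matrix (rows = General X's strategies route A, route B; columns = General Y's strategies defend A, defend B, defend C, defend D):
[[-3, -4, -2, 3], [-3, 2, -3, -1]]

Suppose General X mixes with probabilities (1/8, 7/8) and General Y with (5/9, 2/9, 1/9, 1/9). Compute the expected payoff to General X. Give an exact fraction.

Against (5/9, 2/9, 1/9, 1/9), each row's expected payoff is route A: -22/9; route B: -5/3.
Taking the (1/8, 7/8)-weighted average: (1/8)·(-22/9) + (7/8)·(-5/3) = -127/72.

-127/72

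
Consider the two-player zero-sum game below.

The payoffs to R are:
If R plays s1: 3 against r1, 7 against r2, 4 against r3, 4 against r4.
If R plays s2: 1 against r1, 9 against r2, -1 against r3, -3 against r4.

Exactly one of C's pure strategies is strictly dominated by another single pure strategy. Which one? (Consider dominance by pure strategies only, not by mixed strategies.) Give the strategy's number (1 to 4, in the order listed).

2

C prefers columns that give R less. Compare r2 with r1: 3 < 7, 1 < 9.
So r1 strictly dominates r2 for C; r2 is strictly dominated.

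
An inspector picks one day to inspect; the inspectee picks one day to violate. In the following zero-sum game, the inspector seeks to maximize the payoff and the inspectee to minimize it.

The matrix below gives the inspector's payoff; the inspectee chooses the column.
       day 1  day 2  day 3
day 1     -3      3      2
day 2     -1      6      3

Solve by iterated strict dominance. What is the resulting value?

-1

Column day 2 is strictly dominated by day 1 for the inspectee (-3<3, -1<6); eliminate day 2.
Row day 1 is strictly dominated by row day 2 (-1>-3, 3>2); eliminate day 1.
Column day 3 is strictly dominated by day 1 for the inspectee (-1<3); eliminate day 3.
Only (day 2, day 1) remains, with payoff -1.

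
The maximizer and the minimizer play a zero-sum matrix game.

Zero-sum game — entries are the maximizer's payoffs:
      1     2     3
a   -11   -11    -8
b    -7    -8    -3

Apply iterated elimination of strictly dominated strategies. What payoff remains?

Column 3 is strictly dominated by 1 for the minimizer (-11<-8, -7<-3); eliminate 3.
Row a is strictly dominated by row b (-7>-11, -8>-11); eliminate a.
Column 1 is strictly dominated by 2 for the minimizer (-8<-7); eliminate 1.
Only (b, 2) remains, with payoff -8.

-8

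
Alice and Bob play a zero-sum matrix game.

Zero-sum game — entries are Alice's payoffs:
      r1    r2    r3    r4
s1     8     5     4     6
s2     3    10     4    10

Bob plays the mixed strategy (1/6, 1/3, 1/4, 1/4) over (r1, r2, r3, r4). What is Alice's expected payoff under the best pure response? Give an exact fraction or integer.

22/3

s1: (8)·(1/6) + (5)·(1/3) + (4)·(1/4) + (6)·(1/4) = 11/2.
s2: (3)·(1/6) + (10)·(1/3) + (4)·(1/4) + (10)·(1/4) = 22/3.
The best pure response is s2 with expected payoff 22/3.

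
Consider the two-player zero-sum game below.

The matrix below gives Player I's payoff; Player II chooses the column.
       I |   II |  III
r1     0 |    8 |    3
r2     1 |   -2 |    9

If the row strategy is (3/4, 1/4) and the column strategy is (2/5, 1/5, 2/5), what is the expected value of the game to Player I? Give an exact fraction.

Against (2/5, 1/5, 2/5), each row's expected payoff is r1: 14/5; r2: 18/5.
Taking the (3/4, 1/4)-weighted average: (3/4)·(14/5) + (1/4)·(18/5) = 3.

3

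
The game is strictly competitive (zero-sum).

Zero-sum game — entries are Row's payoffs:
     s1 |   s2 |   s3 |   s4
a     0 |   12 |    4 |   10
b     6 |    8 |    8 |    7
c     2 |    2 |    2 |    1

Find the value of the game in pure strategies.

6

Row minima: 0, 6, 1 → Row's maximin is 6.
Column maxima: 6, 12, 8, 10 → Column's minimax is 6.
They coincide at (b, s1), so the value is 6.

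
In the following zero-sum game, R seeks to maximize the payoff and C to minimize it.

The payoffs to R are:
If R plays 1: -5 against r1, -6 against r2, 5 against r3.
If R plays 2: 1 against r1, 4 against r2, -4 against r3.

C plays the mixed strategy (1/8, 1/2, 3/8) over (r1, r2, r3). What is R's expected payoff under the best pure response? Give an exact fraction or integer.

5/8

1: (-5)·(1/8) + (-6)·(1/2) + (5)·(3/8) = -7/4.
2: (1)·(1/8) + (4)·(1/2) + (-4)·(3/8) = 5/8.
The best pure response is 2 with expected payoff 5/8.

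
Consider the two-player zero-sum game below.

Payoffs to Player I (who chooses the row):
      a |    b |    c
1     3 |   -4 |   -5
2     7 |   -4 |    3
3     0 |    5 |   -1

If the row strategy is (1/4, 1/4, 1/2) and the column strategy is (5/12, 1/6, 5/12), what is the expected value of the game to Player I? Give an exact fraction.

Against (5/12, 1/6, 5/12), each row's expected payoff is 1: -3/2; 2: 7/2; 3: 5/12.
Taking the (1/4, 1/4, 1/2)-weighted average: (1/4)·(-3/2) + (1/4)·(7/2) + (1/2)·(5/12) = 17/24.

17/24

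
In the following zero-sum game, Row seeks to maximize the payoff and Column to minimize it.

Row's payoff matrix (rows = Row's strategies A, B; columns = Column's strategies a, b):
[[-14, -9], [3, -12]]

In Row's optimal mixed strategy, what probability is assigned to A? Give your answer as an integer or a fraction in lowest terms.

3/4

Row minima are -14 and -12, so Row's maximin is -12; column maxima are 3 and -9, so Column's minimax is -9. These differ, so the equilibrium is in mixed strategies.
Let Row play A with probability p. Column is indifferent when −14p + 3(1−p) = −9p − 12(1−p), giving p = 3/4.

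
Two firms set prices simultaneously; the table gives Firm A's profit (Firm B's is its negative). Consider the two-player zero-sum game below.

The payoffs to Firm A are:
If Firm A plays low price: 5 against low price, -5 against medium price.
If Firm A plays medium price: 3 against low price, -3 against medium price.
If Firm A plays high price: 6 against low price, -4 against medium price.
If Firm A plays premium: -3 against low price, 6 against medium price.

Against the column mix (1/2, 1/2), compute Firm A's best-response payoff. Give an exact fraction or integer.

3/2

low price: (5)·(1/2) + (-5)·(1/2) = 0.
medium price: (3)·(1/2) + (-3)·(1/2) = 0.
high price: (6)·(1/2) + (-4)·(1/2) = 1.
premium: (-3)·(1/2) + (6)·(1/2) = 3/2.
The best pure response is premium with expected payoff 3/2.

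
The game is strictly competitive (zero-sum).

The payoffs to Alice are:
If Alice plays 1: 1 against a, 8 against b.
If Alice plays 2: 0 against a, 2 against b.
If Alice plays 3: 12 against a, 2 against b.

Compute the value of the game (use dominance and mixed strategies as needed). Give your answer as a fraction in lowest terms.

94/17

Row 2 is strictly dominated by row 1, so Alice never plays it.
The remaining 2×2 game on (1, 3) × (a, b) has no saddle point. Let Alice play 1 with probability p; indifference gives p + 12(1−p) = 8p + 2(1−p), so p = 10/17.
Similarly Bob's optimal q on a is 6/17, and the value is 1·(6/17) + (8)·(11/17) = 94/17.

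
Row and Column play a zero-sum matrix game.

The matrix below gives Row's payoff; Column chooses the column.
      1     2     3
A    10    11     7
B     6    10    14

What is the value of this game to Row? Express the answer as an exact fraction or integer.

Column 2 is strictly dominated by 1 for Column (it gives Row more in every row).
The remaining 2×2 game on (A, B) × (1, 3) has no saddle point. Let Row play A with probability p; indifference gives 10p + 6(1−p) = 7p + 14(1−p), so p = 8/11.
Similarly Column's optimal q on 1 is 7/11, and the value is 10·(7/11) + (7)·(4/11) = 98/11.

98/11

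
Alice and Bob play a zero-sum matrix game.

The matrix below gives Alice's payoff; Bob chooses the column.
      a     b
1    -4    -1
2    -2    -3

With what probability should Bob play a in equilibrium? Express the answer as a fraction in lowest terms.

1/2

Row minima are -4 and -3, so Alice's maximin is -3; column maxima are -2 and -1, so Bob's minimax is -2. These differ, so the equilibrium is in mixed strategies.
Let Bob play a with probability q. Alice is indifferent when −4q − (1−q) = −2q − 3(1−q), giving q = 1/2.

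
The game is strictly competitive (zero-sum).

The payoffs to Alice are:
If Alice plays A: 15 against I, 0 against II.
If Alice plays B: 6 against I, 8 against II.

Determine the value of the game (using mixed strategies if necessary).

Row minima are 0 and 6, so Alice's maximin is 6; column maxima are 15 and 8, so Bob's minimax is 8. These differ, so the equilibrium is in mixed strategies.
Let Alice play A with probability p. Bob is indifferent when 15p + 6(1−p) = 8(1−p), giving p = 2/17.
Let Bob play I with probability q. Alice is indifferent when 15q = 6q + 8(1−q), giving q = 8/17.
The value is 15·(8/17) + (0)·(9/17) = 120/17.

120/17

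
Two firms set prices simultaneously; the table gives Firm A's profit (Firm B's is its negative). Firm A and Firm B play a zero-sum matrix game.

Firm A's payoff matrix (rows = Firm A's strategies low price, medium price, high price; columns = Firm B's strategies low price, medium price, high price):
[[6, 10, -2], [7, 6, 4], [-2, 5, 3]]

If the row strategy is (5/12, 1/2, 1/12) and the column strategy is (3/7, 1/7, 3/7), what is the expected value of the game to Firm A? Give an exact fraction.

88/21

Against (3/7, 1/7, 3/7), each row's expected payoff is low price: 22/7; medium price: 39/7; high price: 8/7.
Taking the (5/12, 1/2, 1/12)-weighted average: (5/12)·(22/7) + (1/2)·(39/7) + (1/12)·(8/7) = 88/21.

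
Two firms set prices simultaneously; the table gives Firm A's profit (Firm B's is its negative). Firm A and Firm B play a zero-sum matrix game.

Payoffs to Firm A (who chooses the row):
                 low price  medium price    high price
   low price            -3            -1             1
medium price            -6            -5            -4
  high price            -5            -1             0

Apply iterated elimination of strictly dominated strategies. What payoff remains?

-3

Row medium price is strictly dominated by row low price (-3>-6, -1>-5, 1>-4); eliminate medium price.
Column high price is strictly dominated by low price for Firm B (-3<1, -5<0); eliminate high price.
Column medium price is strictly dominated by low price for Firm B (-3<-1, -5<-1); eliminate medium price.
Row high price is strictly dominated by row low price (-3>-5); eliminate high price.
Only (low price, low price) remains, with payoff -3.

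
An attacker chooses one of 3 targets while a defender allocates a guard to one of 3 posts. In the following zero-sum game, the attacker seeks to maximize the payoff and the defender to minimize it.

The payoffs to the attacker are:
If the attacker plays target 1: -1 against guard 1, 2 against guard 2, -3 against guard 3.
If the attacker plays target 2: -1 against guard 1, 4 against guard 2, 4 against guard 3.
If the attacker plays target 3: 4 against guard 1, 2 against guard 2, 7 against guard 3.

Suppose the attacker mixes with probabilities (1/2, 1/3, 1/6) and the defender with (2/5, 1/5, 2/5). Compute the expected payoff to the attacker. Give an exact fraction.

13/15

Against (2/5, 1/5, 2/5), each row's expected payoff is target 1: -6/5; target 2: 2; target 3: 24/5.
Taking the (1/2, 1/3, 1/6)-weighted average: (1/2)·(-6/5) + (1/3)·(2) + (1/6)·(24/5) = 13/15.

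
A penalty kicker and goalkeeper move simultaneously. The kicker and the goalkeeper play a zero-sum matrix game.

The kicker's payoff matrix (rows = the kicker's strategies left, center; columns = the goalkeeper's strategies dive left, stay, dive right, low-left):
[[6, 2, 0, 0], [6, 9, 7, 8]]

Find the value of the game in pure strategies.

6

Row minima: 0, 6 → the kicker's maximin is 6.
Column maxima: 6, 9, 7, 8 → the goalkeeper's minimax is 6.
They coincide at (center, dive left), so the value is 6.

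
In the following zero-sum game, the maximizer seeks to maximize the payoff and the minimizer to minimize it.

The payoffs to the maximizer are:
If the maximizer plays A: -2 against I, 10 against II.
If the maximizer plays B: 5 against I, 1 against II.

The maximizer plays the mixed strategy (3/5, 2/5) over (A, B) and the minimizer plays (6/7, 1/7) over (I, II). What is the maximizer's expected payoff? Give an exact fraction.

Against (6/7, 1/7), each row's expected payoff is A: -2/7; B: 31/7.
Taking the (3/5, 2/5)-weighted average: (3/5)·(-2/7) + (2/5)·(31/7) = 8/5.

8/5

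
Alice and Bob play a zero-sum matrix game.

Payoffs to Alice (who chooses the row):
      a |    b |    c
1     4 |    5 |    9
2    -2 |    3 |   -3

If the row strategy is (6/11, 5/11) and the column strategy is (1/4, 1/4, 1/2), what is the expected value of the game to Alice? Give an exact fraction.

137/44

Against (1/4, 1/4, 1/2), each row's expected payoff is 1: 27/4; 2: -5/4.
Taking the (6/11, 5/11)-weighted average: (6/11)·(27/4) + (5/11)·(-5/4) = 137/44.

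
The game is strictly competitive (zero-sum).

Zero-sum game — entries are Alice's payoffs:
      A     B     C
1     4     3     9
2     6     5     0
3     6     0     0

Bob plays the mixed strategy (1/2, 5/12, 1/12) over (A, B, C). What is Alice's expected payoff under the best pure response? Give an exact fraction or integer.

61/12

1: (4)·(1/2) + (3)·(5/12) + (9)·(1/12) = 4.
2: (6)·(1/2) + (5)·(5/12) + (0)·(1/12) = 61/12.
3: (6)·(1/2) + (0)·(5/12) + (0)·(1/12) = 3.
The best pure response is 2 with expected payoff 61/12.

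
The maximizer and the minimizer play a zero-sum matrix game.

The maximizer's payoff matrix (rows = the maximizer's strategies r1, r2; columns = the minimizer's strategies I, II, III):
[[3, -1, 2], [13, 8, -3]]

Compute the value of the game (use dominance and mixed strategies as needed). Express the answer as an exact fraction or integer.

Column I is strictly dominated by II for the minimizer (it gives the maximizer more in every row).
The remaining 2×2 game on (r1, r2) × (II, III) has no saddle point. Let the maximizer play r1 with probability p; indifference gives −p + 8(1−p) = 2p − 3(1−p), so p = 11/14.
Similarly the minimizer's optimal q on II is 5/14, and the value is -1·(5/14) + (2)·(9/14) = 13/14.

13/14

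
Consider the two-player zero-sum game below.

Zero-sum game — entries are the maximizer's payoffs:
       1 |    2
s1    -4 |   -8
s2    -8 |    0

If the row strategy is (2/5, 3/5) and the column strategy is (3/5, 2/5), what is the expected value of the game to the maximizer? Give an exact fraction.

Against (3/5, 2/5), each row's expected payoff is s1: -28/5; s2: -24/5.
Taking the (2/5, 3/5)-weighted average: (2/5)·(-28/5) + (3/5)·(-24/5) = -128/25.

-128/25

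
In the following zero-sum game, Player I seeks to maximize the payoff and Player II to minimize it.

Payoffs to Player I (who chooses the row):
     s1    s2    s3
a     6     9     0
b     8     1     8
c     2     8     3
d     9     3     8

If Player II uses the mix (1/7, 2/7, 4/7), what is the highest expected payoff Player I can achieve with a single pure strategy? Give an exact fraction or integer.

a: (6)·(1/7) + (9)·(2/7) + (0)·(4/7) = 24/7.
b: (8)·(1/7) + (1)·(2/7) + (8)·(4/7) = 6.
c: (2)·(1/7) + (8)·(2/7) + (3)·(4/7) = 30/7.
d: (9)·(1/7) + (3)·(2/7) + (8)·(4/7) = 47/7.
The best pure response is d with expected payoff 47/7.

47/7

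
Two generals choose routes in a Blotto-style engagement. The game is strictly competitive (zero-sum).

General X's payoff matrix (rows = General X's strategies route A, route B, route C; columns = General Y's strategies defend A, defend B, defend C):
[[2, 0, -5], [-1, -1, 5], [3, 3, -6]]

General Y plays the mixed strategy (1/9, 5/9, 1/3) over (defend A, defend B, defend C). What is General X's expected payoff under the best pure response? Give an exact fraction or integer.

route A: (2)·(1/9) + (0)·(5/9) + (-5)·(1/3) = -13/9.
route B: (-1)·(1/9) + (-1)·(5/9) + (5)·(1/3) = 1.
route C: (3)·(1/9) + (3)·(5/9) + (-6)·(1/3) = 0.
The best pure response is route B with expected payoff 1.

1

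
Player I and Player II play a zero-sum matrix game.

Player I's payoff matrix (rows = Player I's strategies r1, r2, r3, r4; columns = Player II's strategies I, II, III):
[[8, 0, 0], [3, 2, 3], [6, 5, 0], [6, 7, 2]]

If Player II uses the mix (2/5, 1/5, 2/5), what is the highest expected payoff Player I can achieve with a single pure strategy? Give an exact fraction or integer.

r1: (8)·(2/5) + (0)·(1/5) + (0)·(2/5) = 16/5.
r2: (3)·(2/5) + (2)·(1/5) + (3)·(2/5) = 14/5.
r3: (6)·(2/5) + (5)·(1/5) + (0)·(2/5) = 17/5.
r4: (6)·(2/5) + (7)·(1/5) + (2)·(2/5) = 23/5.
The best pure response is r4 with expected payoff 23/5.

23/5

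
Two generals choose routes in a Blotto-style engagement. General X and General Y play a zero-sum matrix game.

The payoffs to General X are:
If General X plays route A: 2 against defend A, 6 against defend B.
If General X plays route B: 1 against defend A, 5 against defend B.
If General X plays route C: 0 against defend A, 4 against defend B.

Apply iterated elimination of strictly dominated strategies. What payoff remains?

Column defend B is strictly dominated by defend A for General Y (2<6, 1<5, 0<4); eliminate defend B.
Row route B is strictly dominated by row route A (2>1); eliminate route B.
Row route C is strictly dominated by row route A (2>0); eliminate route C.
Only (route A, defend A) remains, with payoff 2.

2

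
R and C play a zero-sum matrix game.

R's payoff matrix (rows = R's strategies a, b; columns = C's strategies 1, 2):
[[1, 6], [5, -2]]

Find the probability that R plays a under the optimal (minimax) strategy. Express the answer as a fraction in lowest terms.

Row minima are 1 and -2, so R's maximin is 1; column maxima are 5 and 6, so C's minimax is 5. These differ, so the equilibrium is in mixed strategies.
Let R play a with probability p. C is indifferent when p + 5(1−p) = 6p − 2(1−p), giving p = 7/12.

7/12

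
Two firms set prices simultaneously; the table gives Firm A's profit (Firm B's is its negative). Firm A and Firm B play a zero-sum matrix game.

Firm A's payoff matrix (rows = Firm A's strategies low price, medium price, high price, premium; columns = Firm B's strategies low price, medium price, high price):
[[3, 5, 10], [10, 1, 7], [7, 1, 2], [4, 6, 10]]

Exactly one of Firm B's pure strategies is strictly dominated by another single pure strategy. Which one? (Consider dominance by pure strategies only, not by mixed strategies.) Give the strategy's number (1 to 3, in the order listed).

Firm B prefers columns that give Firm A less. Compare high price with medium price: 5 < 10, 1 < 7, 1 < 2, 6 < 10.
So medium price strictly dominates high price for Firm B; high price is strictly dominated.

3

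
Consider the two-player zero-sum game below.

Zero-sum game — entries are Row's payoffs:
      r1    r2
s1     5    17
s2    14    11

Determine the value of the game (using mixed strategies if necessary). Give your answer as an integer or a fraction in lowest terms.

Row minima are 5 and 11, so Row's maximin is 11; column maxima are 14 and 17, so Column's minimax is 14. These differ, so the equilibrium is in mixed strategies.
Let Row play s1 with probability p. Column is indifferent when 5p + 14(1−p) = 17p + 11(1−p), giving p = 1/5.
Let Column play r1 with probability q. Row is indifferent when 5q + 17(1−q) = 14q + 11(1−q), giving q = 2/5.
The value is 5·(2/5) + (17)·(3/5) = 61/5.

61/5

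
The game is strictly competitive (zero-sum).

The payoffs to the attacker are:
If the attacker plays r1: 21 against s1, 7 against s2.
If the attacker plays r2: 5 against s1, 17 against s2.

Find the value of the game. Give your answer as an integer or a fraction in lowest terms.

161/13

Row minima are 7 and 5, so the attacker's maximin is 7; column maxima are 21 and 17, so the defender's minimax is 17. These differ, so the equilibrium is in mixed strategies.
Let the attacker play r1 with probability p. The defender is indifferent when 21p + 5(1−p) = 7p + 17(1−p), giving p = 6/13.
Let the defender play s1 with probability q. The attacker is indifferent when 21q + 7(1−q) = 5q + 17(1−q), giving q = 5/13.
The value is 21·(5/13) + (7)·(8/13) = 161/13.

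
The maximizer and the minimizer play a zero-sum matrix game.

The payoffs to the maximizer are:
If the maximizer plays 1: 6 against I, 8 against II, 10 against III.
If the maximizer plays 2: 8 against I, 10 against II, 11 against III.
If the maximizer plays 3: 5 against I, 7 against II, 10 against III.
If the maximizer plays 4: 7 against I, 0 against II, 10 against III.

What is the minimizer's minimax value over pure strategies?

8

The worst case (largest entry) in each column is I: 8, II: 10, III: 11.
The best (smallest) of these is 8.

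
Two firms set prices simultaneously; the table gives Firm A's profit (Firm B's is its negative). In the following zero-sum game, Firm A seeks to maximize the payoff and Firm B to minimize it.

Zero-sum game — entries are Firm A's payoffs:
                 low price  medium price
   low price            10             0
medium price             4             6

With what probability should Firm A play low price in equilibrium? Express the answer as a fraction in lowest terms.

1/6

Row minima are 0 and 4, so Firm A's maximin is 4; column maxima are 10 and 6, so Firm B's minimax is 6. These differ, so the equilibrium is in mixed strategies.
Let Firm A play low price with probability p. Firm B is indifferent when 10p + 4(1−p) = 6(1−p), giving p = 1/6.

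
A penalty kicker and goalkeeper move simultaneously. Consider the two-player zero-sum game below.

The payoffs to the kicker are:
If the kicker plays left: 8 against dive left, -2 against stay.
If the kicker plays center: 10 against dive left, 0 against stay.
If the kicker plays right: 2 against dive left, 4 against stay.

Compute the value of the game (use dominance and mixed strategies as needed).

Row left is strictly dominated by row center, so the kicker never plays it.
The remaining 2×2 game on (center, right) × (dive left, stay) has no saddle point. Let the kicker play center with probability p; indifference gives 10p + 2(1−p) = 4(1−p), so p = 1/6.
Similarly the goalkeeper's optimal q on dive left is 1/3, and the value is 10·(1/3) + (0)·(2/3) = 10/3.

10/3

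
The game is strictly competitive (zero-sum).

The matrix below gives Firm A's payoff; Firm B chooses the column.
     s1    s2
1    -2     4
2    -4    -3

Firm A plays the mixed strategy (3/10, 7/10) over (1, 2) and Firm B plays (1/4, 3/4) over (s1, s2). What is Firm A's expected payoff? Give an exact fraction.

Against (1/4, 3/4), each row's expected payoff is 1: 5/2; 2: -13/4.
Taking the (3/10, 7/10)-weighted average: (3/10)·(5/2) + (7/10)·(-13/4) = -61/40.

-61/40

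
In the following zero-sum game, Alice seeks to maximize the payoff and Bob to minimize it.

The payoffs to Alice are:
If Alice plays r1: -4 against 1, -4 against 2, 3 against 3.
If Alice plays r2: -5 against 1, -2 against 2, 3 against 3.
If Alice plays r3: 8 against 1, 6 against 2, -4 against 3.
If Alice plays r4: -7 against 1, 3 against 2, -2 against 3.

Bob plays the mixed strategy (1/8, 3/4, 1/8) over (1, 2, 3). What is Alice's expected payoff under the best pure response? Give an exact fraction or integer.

r1: (-4)·(1/8) + (-4)·(3/4) + (3)·(1/8) = -25/8.
r2: (-5)·(1/8) + (-2)·(3/4) + (3)·(1/8) = -7/4.
r3: (8)·(1/8) + (6)·(3/4) + (-4)·(1/8) = 5.
r4: (-7)·(1/8) + (3)·(3/4) + (-2)·(1/8) = 9/8.
The best pure response is r3 with expected payoff 5.

5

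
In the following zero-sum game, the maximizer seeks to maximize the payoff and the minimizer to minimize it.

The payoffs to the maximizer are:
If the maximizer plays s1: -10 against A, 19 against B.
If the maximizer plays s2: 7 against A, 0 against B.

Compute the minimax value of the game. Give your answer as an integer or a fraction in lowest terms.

Row minima are -10 and 0, so the maximizer's maximin is 0; column maxima are 7 and 19, so the minimizer's minimax is 7. These differ, so the equilibrium is in mixed strategies.
Let the maximizer play s1 with probability p. The minimizer is indifferent when −10p + 7(1−p) = 19p, giving p = 7/36.
Let the minimizer play A with probability q. The maximizer is indifferent when −10q + 19(1−q) = 7q, giving q = 19/36.
The value is -10·(19/36) + (19)·(17/36) = 133/36.

133/36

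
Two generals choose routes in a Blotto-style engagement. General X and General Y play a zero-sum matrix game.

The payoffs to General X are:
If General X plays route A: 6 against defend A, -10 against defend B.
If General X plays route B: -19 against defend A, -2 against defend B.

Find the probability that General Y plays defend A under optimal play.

Row minima are -10 and -19, so General X's maximin is -10; column maxima are 6 and -2, so General Y's minimax is -2. These differ, so the equilibrium is in mixed strategies.
Let General Y play defend A with probability q. General X is indifferent when 6q − 10(1−q) = −19q − 2(1−q), giving q = 8/33.

8/33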